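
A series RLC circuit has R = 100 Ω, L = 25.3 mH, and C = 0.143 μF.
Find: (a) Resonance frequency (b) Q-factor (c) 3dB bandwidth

Step 1 — Resonance condition Im(Z)=0 gives ω₀ = 1/√(LC).
Step 2 — ω₀ = 1/√(0.0253·1.43e-07) = 1.663e+04 rad/s.
Step 3 — f₀ = ω₀/(2π) = 2646 Hz.
Step 4 — Series Q: Q = ω₀L/R = 1.663e+04·0.0253/100 = 4.206.
Step 5 — 3dB bandwidth: Δω = ω₀/Q = 3953 rad/s; BW = Δω/(2π) = 629.1 Hz.

(a) f₀ = 2646 Hz  (b) Q = 4.206  (c) BW = 629.1 Hz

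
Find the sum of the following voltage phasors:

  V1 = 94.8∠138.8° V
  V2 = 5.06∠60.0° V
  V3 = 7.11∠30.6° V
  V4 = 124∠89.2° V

Step 1 — Convert each phasor to rectangular form:
  V1 = 94.8·(cos(138.8°) + j·sin(138.8°)) = -71.33 + j62.44 V
  V2 = 5.06·(cos(60.0°) + j·sin(60.0°)) = 2.53 + j4.382 V
  V3 = 7.11·(cos(30.6°) + j·sin(30.6°)) = 6.12 + j3.619 V
  V4 = 124·(cos(89.2°) + j·sin(89.2°)) = 1.731 + j124 V
Step 2 — Sum components: V_total = -60.95 + j194.4 V.
Step 3 — Convert to polar: |V_total| = 203.8 V, ∠V_total = 107.4°.

V_total = 203.8∠107.4° V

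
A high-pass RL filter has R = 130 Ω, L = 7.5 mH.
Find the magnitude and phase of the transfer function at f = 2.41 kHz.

Step 1 — Angular frequency: ω = 2π·2410 = 1.514e+04 rad/s.
Step 2 — Transfer function: H(jω) = jωL/(R + jωL).
Step 3 — Numerator jωL = j·113.6; denominator R + jωL = 130 + j113.6.
Step 4 — H = 0.4328 + j0.4955.
Step 5 — Magnitude: |H| = 0.6579 (-3.6 dB); phase: φ = 48.9°.

|H| = 0.6579 (-3.6 dB), φ = 48.9°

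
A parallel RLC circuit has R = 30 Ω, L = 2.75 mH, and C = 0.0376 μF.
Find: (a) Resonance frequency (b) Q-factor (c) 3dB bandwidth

Step 1 — Resonance: ω₀ = 1/√(LC) = 1/√(0.00275·3.76e-08) = 9.834e+04 rad/s.
Step 2 — f₀ = ω₀/(2π) = 1.565e+04 Hz.
Step 3 — Parallel Q: Q = R/(ω₀L) = 30/(9.834e+04·0.00275) = 0.1109.
Step 4 — Bandwidth: Δω = ω₀/Q = 8.865e+05 rad/s; BW = Δω/(2π) = 1.411e+05 Hz.

(a) f₀ = 1.565e+04 Hz  (b) Q = 0.1109  (c) BW = 1.411e+05 Hz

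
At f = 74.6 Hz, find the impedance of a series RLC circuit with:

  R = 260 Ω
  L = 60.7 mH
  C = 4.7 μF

Step 1 — Angular frequency: ω = 2π·f = 2π·74.6 = 468.7 rad/s.
Step 2 — Component impedances:
  R: Z = R = 260 Ω
  L: Z = jωL = j·468.7·0.0607 = 0 + j28.45 Ω
  C: Z = 1/(jωC) = -j/(ω·C) = 0 - j453.9 Ω
Step 3 — Series combination: Z_total = R + L + C = 260 - j425.5 Ω = 498.6∠-58.6° Ω.

Z = 260 - j425.5 Ω = 498.6∠-58.6° Ω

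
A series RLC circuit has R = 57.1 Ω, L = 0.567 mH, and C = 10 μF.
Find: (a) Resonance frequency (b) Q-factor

Step 1 — Resonance condition Im(Z)=0 gives ω₀ = 1/√(LC).
Step 2 — ω₀ = 1/√(0.000567·1e-05) = 1.328e+04 rad/s.
Step 3 — f₀ = ω₀/(2π) = 2114 Hz.
Step 4 — Series Q: Q = ω₀L/R = 1.328e+04·0.000567/57.1 = 0.1319.

(a) f₀ = 2114 Hz  (b) Q = 0.1319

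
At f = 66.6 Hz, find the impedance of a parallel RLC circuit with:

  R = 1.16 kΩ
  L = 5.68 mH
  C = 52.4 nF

Step 1 — Angular frequency: ω = 2π·f = 2π·66.6 = 418.5 rad/s.
Step 2 — Component impedances:
  R: Z = R = 1160 Ω
  L: Z = jωL = j·418.5·0.00568 = 0 + j2.377 Ω
  C: Z = 1/(jωC) = -j/(ω·C) = 0 - j4.561e+04 Ω
Step 3 — Parallel combination: 1/Z_total = 1/R + 1/L + 1/C; Z_total = 0.004871 + j2.377 Ω = 2.377∠89.9° Ω.

Z = 0.004871 + j2.377 Ω = 2.377∠89.9° Ω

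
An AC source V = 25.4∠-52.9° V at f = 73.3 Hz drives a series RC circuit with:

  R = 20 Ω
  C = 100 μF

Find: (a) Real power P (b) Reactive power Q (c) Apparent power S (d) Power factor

Step 1 — Angular frequency: ω = 2π·f = 2π·73.3 = 460.6 rad/s.
Step 2 — Component impedances:
  R: Z = R = 20 Ω
  C: Z = 1/(jωC) = -j/(ω·C) = 0 - j21.71 Ω
Step 3 — Series combination: Z_total = R + C = 20 - j21.71 Ω = 29.52∠-47.4° Ω.
Step 4 — Source phasor: V = 25.4∠-52.9° V = 15.32 - j20.26 V.
Step 5 — Current: I = V / Z = 0.8564 - j0.0832 A = 0.8604∠-5.5° A.
Step 6 — Complex power: S = V·I* = 14.81 - j16.07 VA.
Step 7 — Real power: P = Re(S) = 14.81 W.
Step 8 — Reactive power: Q = Im(S) = -16.07 VAR.
Step 9 — Apparent power: |S| = 21.85 VA.
Step 10 — Power factor: PF = P/|S| = 0.6775 (leading).

(a) P = 14.81 W  (b) Q = -16.07 VAR  (c) S = 21.85 VA  (d) PF = 0.6775 (leading)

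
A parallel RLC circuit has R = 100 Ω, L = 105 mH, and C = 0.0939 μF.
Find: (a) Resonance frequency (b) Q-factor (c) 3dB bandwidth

Step 1 — Resonance: ω₀ = 1/√(LC) = 1/√(0.105·9.39e-08) = 1.007e+04 rad/s.
Step 2 — f₀ = ω₀/(2π) = 1603 Hz.
Step 3 — Parallel Q: Q = R/(ω₀L) = 100/(1.007e+04·0.105) = 0.09457.
Step 4 — Bandwidth: Δω = ω₀/Q = 1.065e+05 rad/s; BW = Δω/(2π) = 1.695e+04 Hz.

(a) f₀ = 1603 Hz  (b) Q = 0.09457  (c) BW = 1.695e+04 Hz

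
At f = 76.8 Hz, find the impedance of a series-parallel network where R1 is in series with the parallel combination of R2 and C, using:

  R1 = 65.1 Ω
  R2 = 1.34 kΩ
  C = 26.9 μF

Step 1 — Angular frequency: ω = 2π·f = 2π·76.8 = 482.5 rad/s.
Step 2 — Component impedances:
  R1: Z = R = 65.1 Ω
  R2: Z = R = 1340 Ω
  C: Z = 1/(jωC) = -j/(ω·C) = 0 - j77.04 Ω
Step 3 — Parallel branch: R2 || C = 1/(1/R2 + 1/C) = 4.414 - j76.78 Ω.
Step 4 — Series with R1: Z_total = R1 + (R2 || C) = 69.51 - j76.78 Ω = 103.6∠-47.8° Ω.

Z = 69.51 - j76.78 Ω = 103.6∠-47.8° Ω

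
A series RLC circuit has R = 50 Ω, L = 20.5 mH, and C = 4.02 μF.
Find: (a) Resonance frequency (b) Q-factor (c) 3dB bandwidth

Step 1 — Resonance: ω₀ = 1/√(LC) = 1/√(0.0205·4.02e-06) = 3483 rad/s.
Step 2 — f₀ = ω₀/(2π) = 554.4 Hz.
Step 3 — Series Q: Q = ω₀L/R = 3483·0.0205/50 = 1.428.
Step 4 — Bandwidth: Δω = ω₀/Q = 2439 rad/s; BW = Δω/(2π) = 388.2 Hz.

(a) f₀ = 554.4 Hz  (b) Q = 1.428  (c) BW = 388.2 Hz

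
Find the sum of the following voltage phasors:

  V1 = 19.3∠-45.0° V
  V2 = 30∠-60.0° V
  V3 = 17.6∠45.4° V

Step 1 — Convert each phasor to rectangular form:
  V1 = 19.3·(cos(-45.0°) + j·sin(-45.0°)) = 13.65 - j13.65 V
  V2 = 30·(cos(-60.0°) + j·sin(-60.0°)) = 15 - j25.98 V
  V3 = 17.6·(cos(45.4°) + j·sin(45.4°)) = 12.36 + j12.53 V
Step 2 — Sum components: V_total = 41.01 - j27.1 V.
Step 3 — Convert to polar: |V_total| = 49.15 V, ∠V_total = -33.5°.

V_total = 49.15∠-33.5° V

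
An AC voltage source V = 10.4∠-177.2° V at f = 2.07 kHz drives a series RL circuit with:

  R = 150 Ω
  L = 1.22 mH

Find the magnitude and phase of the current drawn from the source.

Step 1 — Angular frequency: ω = 2π·f = 2π·2070 = 1.301e+04 rad/s.
Step 2 — Component impedances:
  R: Z = R = 150 Ω
  L: Z = jωL = j·1.301e+04·0.00122 = 0 + j15.87 Ω
Step 3 — Series combination: Z_total = R + L = 150 + j15.87 Ω = 150.8∠6.0° Ω.
Step 4 — Source phasor: V = 10.4∠-177.2° V = -10.39 - j0.508 V.
Step 5 — Ohm's law: I = V / Z_total = (-10.39 - j0.508) / (150 + j15.87) = -0.06884 + j0.003895 A.
Step 6 — Convert to polar: |I| = 0.06895 A, ∠I = 176.8°.

I = 0.06895∠176.8° A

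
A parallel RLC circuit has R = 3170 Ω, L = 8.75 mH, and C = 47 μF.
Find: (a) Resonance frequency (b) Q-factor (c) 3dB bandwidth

Step 1 — Resonance: ω₀ = 1/√(LC) = 1/√(0.00875·4.7e-05) = 1559 rad/s.
Step 2 — f₀ = ω₀/(2π) = 248.2 Hz.
Step 3 — Parallel Q: Q = R/(ω₀L) = 3170/(1559·0.00875) = 232.3.
Step 4 — Bandwidth: Δω = ω₀/Q = 6.712 rad/s; BW = Δω/(2π) = 1.068 Hz.

(a) f₀ = 248.2 Hz  (b) Q = 232.3  (c) BW = 1.068 Hz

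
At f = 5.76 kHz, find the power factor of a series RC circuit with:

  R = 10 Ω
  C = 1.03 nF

Step 1 — Angular frequency: ω = 2π·f = 2π·5760 = 3.619e+04 rad/s.
Step 2 — Component impedances:
  R: Z = R = 10 Ω
  C: Z = 1/(jωC) = -j/(ω·C) = 0 - j2.683e+04 Ω
Step 3 — Series combination: Z_total = R + C = 10 - j2.683e+04 Ω = 2.683e+04∠-90.0° Ω.
Step 4 — Power factor: PF = cos(φ) = Re(Z)/|Z| = 10/26826 = 0.0003728.
Step 5 — Type: Im(Z) = -2.683e+04 ⇒ leading (phase φ = -90.0°).

PF = 0.0003728 (leading, φ = -90.0°)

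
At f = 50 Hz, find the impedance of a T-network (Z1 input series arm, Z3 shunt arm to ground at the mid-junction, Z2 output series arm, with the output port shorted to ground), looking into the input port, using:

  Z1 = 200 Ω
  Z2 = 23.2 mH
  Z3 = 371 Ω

Step 1 — Angular frequency: ω = 2π·f = 2π·50 = 314.2 rad/s.
Step 2 — Component impedances:
  Z1: Z = R = 200 Ω
  Z2: Z = jωL = j·314.2·0.0232 = 0 + j7.288 Ω
  Z3: Z = R = 371 Ω
Step 3 — With the output port shorted to ground, the output series arm Z2 runs from the junction to ground; the shunt arm Z3 also runs from the junction to ground. They appear in parallel: Z3 || Z2 = 0.1431 + j7.286 Ω.
Step 4 — Series with input arm Z1: Z_in = Z1 + (Z3 || Z2) = 200.1 + j7.286 Ω = 200.3∠2.1° Ω.

Z = 200.1 + j7.286 Ω = 200.3∠2.1° Ω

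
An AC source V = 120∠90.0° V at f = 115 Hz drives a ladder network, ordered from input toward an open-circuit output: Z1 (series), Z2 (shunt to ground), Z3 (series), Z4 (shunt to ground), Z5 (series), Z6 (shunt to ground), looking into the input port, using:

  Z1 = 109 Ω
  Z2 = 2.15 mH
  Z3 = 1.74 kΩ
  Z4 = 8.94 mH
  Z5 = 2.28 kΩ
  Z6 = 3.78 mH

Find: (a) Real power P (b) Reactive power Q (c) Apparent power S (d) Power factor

Step 1 — Angular frequency: ω = 2π·f = 2π·115 = 722.6 rad/s.
Step 2 — Component impedances:
  Z1: Z = R = 109 Ω
  Z2: Z = jωL = j·722.6·0.00215 = 0 + j1.554 Ω
  Z3: Z = R = 1740 Ω
  Z4: Z = jωL = j·722.6·0.00894 = 0 + j6.46 Ω
  Z5: Z = R = 2280 Ω
  Z6: Z = jωL = j·722.6·0.00378 = 0 + j2.731 Ω
Step 3 — Ladder network (open output): work backward from the far end, alternating series and parallel combinations. Z_in = 109 + j1.554 Ω = 109∠0.8° Ω.
Step 4 — Source phasor: V = 120∠90.0° V = 0 + j120 V.
Step 5 — Current: I = V / Z = 0.01569 + j1.101 A = 1.101∠89.2° A.
Step 6 — Complex power: S = V·I* = 132.1 + j1.882 VA.
Step 7 — Real power: P = Re(S) = 132.1 W.
Step 8 — Reactive power: Q = Im(S) = 1.882 VAR.
Step 9 — Apparent power: |S| = 132.1 VA.
Step 10 — Power factor: PF = P/|S| = 0.9999 (lagging).

(a) P = 132.1 W  (b) Q = 1.882 VAR  (c) S = 132.1 VA  (d) PF = 0.9999 (lagging)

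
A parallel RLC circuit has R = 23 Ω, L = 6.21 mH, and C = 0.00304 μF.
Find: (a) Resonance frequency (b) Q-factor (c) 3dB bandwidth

Step 1 — Resonance: ω₀ = 1/√(LC) = 1/√(0.00621·3.04e-09) = 2.302e+05 rad/s.
Step 2 — f₀ = ω₀/(2π) = 3.663e+04 Hz.
Step 3 — Parallel Q: Q = R/(ω₀L) = 23/(2.302e+05·0.00621) = 0.01609.
Step 4 — Bandwidth: Δω = ω₀/Q = 1.43e+07 rad/s; BW = Δω/(2π) = 2.276e+06 Hz.

(a) f₀ = 3.663e+04 Hz  (b) Q = 0.01609  (c) BW = 2.276e+06 Hz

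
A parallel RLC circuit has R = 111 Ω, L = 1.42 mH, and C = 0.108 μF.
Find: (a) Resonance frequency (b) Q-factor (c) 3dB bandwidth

Step 1 — Resonance: ω₀ = 1/√(LC) = 1/√(0.00142·1.08e-07) = 8.075e+04 rad/s.
Step 2 — f₀ = ω₀/(2π) = 1.285e+04 Hz.
Step 3 — Parallel Q: Q = R/(ω₀L) = 111/(8.075e+04·0.00142) = 0.968.
Step 4 — Bandwidth: Δω = ω₀/Q = 8.342e+04 rad/s; BW = Δω/(2π) = 1.328e+04 Hz.

(a) f₀ = 1.285e+04 Hz  (b) Q = 0.968  (c) BW = 1.328e+04 Hz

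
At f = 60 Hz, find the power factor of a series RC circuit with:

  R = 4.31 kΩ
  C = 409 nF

Step 1 — Angular frequency: ω = 2π·f = 2π·60 = 377 rad/s.
Step 2 — Component impedances:
  R: Z = R = 4310 Ω
  C: Z = 1/(jωC) = -j/(ω·C) = 0 - j6486 Ω
Step 3 — Series combination: Z_total = R + C = 4310 - j6486 Ω = 7787∠-56.4° Ω.
Step 4 — Power factor: PF = cos(φ) = Re(Z)/|Z| = 4310/7787 = 0.5535.
Step 5 — Type: Im(Z) = -6486 ⇒ leading (phase φ = -56.4°).

PF = 0.5535 (leading, φ = -56.4°)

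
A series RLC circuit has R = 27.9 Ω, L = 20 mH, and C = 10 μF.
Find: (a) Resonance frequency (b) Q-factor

Step 1 — Resonance condition Im(Z)=0 gives ω₀ = 1/√(LC).
Step 2 — ω₀ = 1/√(0.02·1e-05) = 2236 rad/s.
Step 3 — f₀ = ω₀/(2π) = 355.9 Hz.
Step 4 — Series Q: Q = ω₀L/R = 2236·0.02/27.9 = 1.603.

(a) f₀ = 355.9 Hz  (b) Q = 1.603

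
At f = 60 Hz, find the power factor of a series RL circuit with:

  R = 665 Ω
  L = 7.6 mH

Step 1 — Angular frequency: ω = 2π·f = 2π·60 = 377 rad/s.
Step 2 — Component impedances:
  R: Z = R = 665 Ω
  L: Z = jωL = j·377·0.0076 = 0 + j2.865 Ω
Step 3 — Series combination: Z_total = R + L = 665 + j2.865 Ω = 665∠0.2° Ω.
Step 4 — Power factor: PF = cos(φ) = Re(Z)/|Z| = 665/665 = 1.
Step 5 — Type: Im(Z) = 2.865 ⇒ lagging (phase φ = 0.2°).

PF = 1 (lagging, φ = 0.2°)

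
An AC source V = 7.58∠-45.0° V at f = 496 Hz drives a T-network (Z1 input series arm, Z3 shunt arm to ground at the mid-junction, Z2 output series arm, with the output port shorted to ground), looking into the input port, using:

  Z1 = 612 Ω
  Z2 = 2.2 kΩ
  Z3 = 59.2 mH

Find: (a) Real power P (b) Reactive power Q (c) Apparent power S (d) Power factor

Step 1 — Angular frequency: ω = 2π·f = 2π·496 = 3116 rad/s.
Step 2 — Component impedances:
  Z1: Z = R = 612 Ω
  Z2: Z = R = 2200 Ω
  Z3: Z = jωL = j·3116·0.0592 = 0 + j184.5 Ω
Step 3 — With the output port shorted to ground, the output series arm Z2 runs from the junction to ground; the shunt arm Z3 also runs from the junction to ground. They appear in parallel: Z3 || Z2 = 15.36 + j183.2 Ω.
Step 4 — Series with input arm Z1: Z_in = Z1 + (Z3 || Z2) = 627.4 + j183.2 Ω = 653.6∠16.3° Ω.
Step 5 — Source phasor: V = 7.58∠-45.0° V = 5.36 - j5.36 V.
Step 6 — Current: I = V / Z = 0.005573 - j0.01017 A = 0.0116∠-61.3° A.
Step 7 — Complex power: S = V·I* = 0.08439 + j0.02464 VA.
Step 8 — Real power: P = Re(S) = 0.08439 W.
Step 9 — Reactive power: Q = Im(S) = 0.02464 VAR.
Step 10 — Apparent power: |S| = 0.08791 VA.
Step 11 — Power factor: PF = P/|S| = 0.9599 (lagging).

(a) P = 0.08439 W  (b) Q = 0.02464 VAR  (c) S = 0.08791 VA  (d) PF = 0.9599 (lagging)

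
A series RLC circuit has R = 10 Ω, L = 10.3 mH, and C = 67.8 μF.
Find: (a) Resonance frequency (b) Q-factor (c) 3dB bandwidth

Step 1 — Resonance condition Im(Z)=0 gives ω₀ = 1/√(LC).
Step 2 — ω₀ = 1/√(0.0103·6.78e-05) = 1197 rad/s.
Step 3 — f₀ = ω₀/(2π) = 190.5 Hz.
Step 4 — Series Q: Q = ω₀L/R = 1197·0.0103/10 = 1.233.
Step 5 — 3dB bandwidth: Δω = ω₀/Q = 970.9 rad/s; BW = Δω/(2π) = 154.5 Hz.

(a) f₀ = 190.5 Hz  (b) Q = 1.233  (c) BW = 154.5 Hz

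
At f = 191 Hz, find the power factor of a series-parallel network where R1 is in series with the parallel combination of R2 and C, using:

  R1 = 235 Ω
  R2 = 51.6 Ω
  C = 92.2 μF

Step 1 — Angular frequency: ω = 2π·f = 2π·191 = 1200 rad/s.
Step 2 — Component impedances:
  R1: Z = R = 235 Ω
  R2: Z = R = 51.6 Ω
  C: Z = 1/(jωC) = -j/(ω·C) = 0 - j9.038 Ω
Step 3 — Parallel branch: R2 || C = 1/(1/R2 + 1/C) = 1.536 - j8.769 Ω.
Step 4 — Series with R1: Z_total = R1 + (R2 || C) = 236.5 - j8.769 Ω = 236.7∠-2.1° Ω.
Step 5 — Power factor: PF = cos(φ) = Re(Z)/|Z| = 236.54/236.7 = 0.9993.
Step 6 — Type: Im(Z) = -8.769 ⇒ leading (phase φ = -2.1°).

PF = 0.9993 (leading, φ = -2.1°)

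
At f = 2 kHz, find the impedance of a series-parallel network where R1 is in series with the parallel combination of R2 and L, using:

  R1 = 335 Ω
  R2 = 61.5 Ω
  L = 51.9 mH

Step 1 — Angular frequency: ω = 2π·f = 2π·2000 = 1.257e+04 rad/s.
Step 2 — Component impedances:
  R1: Z = R = 335 Ω
  R2: Z = R = 61.5 Ω
  L: Z = jωL = j·1.257e+04·0.0519 = 0 + j652.2 Ω
Step 3 — Parallel branch: R2 || L = 1/(1/R2 + 1/L) = 60.96 + j5.748 Ω.
Step 4 — Series with R1: Z_total = R1 + (R2 || L) = 396 + j5.748 Ω = 396∠0.8° Ω.

Z = 396 + j5.748 Ω = 396∠0.8° Ω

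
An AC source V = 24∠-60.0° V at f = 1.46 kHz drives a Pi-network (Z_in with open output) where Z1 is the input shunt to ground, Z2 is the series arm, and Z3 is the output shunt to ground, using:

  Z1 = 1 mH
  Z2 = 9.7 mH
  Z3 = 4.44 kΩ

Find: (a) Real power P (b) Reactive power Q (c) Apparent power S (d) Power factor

Step 1 — Angular frequency: ω = 2π·f = 2π·1460 = 9173 rad/s.
Step 2 — Component impedances:
  Z1: Z = jωL = j·9173·0.001 = 0 + j9.173 Ω
  Z2: Z = jωL = j·9173·0.0097 = 0 + j88.98 Ω
  Z3: Z = R = 4440 Ω
Step 3 — With open output, the series arm Z2 and the output shunt Z3 appear in series to ground: Z2 + Z3 = 4440 + j88.98 Ω.
Step 4 — Parallel with input shunt Z1: Z_in = Z1 || (Z2 + Z3) = 0.01894 + j9.173 Ω = 9.173∠89.9° Ω.
Step 5 — Source phasor: V = 24∠-60.0° V = 12 - j20.78 V.
Step 6 — Current: I = V / Z = -2.263 - j1.313 A = 2.616∠-149.9° A.
Step 7 — Complex power: S = V·I* = 0.1297 + j62.79 VA.
Step 8 — Real power: P = Re(S) = 0.1297 W.
Step 9 — Reactive power: Q = Im(S) = 62.79 VAR.
Step 10 — Apparent power: |S| = 62.79 VA.
Step 11 — Power factor: PF = P/|S| = 0.002065 (lagging).

(a) P = 0.1297 W  (b) Q = 62.79 VAR  (c) S = 62.79 VA  (d) PF = 0.002065 (lagging)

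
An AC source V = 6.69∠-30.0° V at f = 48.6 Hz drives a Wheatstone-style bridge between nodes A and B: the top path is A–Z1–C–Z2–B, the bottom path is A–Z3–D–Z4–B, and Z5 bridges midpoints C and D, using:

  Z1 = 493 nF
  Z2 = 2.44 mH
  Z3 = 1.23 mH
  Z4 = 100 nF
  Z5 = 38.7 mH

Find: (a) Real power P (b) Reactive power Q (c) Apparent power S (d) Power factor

Step 1 — Angular frequency: ω = 2π·f = 2π·48.6 = 305.4 rad/s.
Step 2 — Component impedances:
  Z1: Z = 1/(jωC) = -j/(ω·C) = 0 - j6643 Ω
  Z2: Z = jωL = j·305.4·0.00244 = 0 + j0.7451 Ω
  Z3: Z = jωL = j·305.4·0.00123 = 0 + j0.3756 Ω
  Z4: Z = 1/(jωC) = -j/(ω·C) = 0 - j3.275e+04 Ω
  Z5: Z = jωL = j·305.4·0.0387 = 0 + j11.82 Ω
Step 3 — Bridge requires nodal analysis (the Z5 bridge couples midpoints C and D, so the two paths cannot be reduced to a simple series/parallel combination). Setting node B to ground and injecting 1 A at node A, the 3-node admittance system at A, C, D solves to V_A = Z_AB = 0 + j12.97 Ω = 12.97∠90.0° Ω.
Step 4 — Source phasor: V = 6.69∠-30.0° V = 5.794 - j3.345 V.
Step 5 — Current: I = V / Z = -0.258 - j0.4469 A = 0.516∠-120.0° A.
Step 6 — Complex power: S = V·I* = 0 + j3.452 VA.
Step 7 — Real power: P = Re(S) = 0 W.
Step 8 — Reactive power: Q = Im(S) = 3.452 VAR.
Step 9 — Apparent power: |S| = 3.452 VA.
Step 10 — Power factor: PF = P/|S| = 0 (lagging).

(a) P = 0 W  (b) Q = 3.452 VAR  (c) S = 3.452 VA  (d) PF = 0 (lagging)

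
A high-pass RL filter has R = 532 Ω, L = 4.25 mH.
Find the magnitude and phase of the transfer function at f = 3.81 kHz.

Step 1 — Angular frequency: ω = 2π·3810 = 2.394e+04 rad/s.
Step 2 — Transfer function: H(jω) = jωL/(R + jωL).
Step 3 — Numerator jωL = j·101.7; denominator R + jωL = 532 + j101.7.
Step 4 — H = 0.03528 + j0.1845.
Step 5 — Magnitude: |H| = 0.1878 (-14.5 dB); phase: φ = 79.2°.

|H| = 0.1878 (-14.5 dB), φ = 79.2°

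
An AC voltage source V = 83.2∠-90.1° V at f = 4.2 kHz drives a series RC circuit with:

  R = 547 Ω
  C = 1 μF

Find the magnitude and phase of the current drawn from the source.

Step 1 — Angular frequency: ω = 2π·f = 2π·4200 = 2.639e+04 rad/s.
Step 2 — Component impedances:
  R: Z = R = 547 Ω
  C: Z = 1/(jωC) = -j/(ω·C) = 0 - j37.89 Ω
Step 3 — Series combination: Z_total = R + C = 547 - j37.89 Ω = 548.3∠-4.0° Ω.
Step 4 — Source phasor: V = 83.2∠-90.1° V = -0.1452 - j83.2 V.
Step 5 — Ohm's law: I = V / Z_total = (-0.1452 - j83.2) / (547 - j37.89) = 0.01022 - j0.1514 A.
Step 6 — Convert to polar: |I| = 0.1517 A, ∠I = -86.1°.

I = 0.1517∠-86.1° A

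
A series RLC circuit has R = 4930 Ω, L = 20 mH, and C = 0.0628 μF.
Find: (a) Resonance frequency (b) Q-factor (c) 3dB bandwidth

Step 1 — Resonance: ω₀ = 1/√(LC) = 1/√(0.02·6.28e-08) = 2.822e+04 rad/s.
Step 2 — f₀ = ω₀/(2π) = 4491 Hz.
Step 3 — Series Q: Q = ω₀L/R = 2.822e+04·0.02/4930 = 0.1145.
Step 4 — Bandwidth: Δω = ω₀/Q = 2.465e+05 rad/s; BW = Δω/(2π) = 3.923e+04 Hz.

(a) f₀ = 4491 Hz  (b) Q = 0.1145  (c) BW = 3.923e+04 Hz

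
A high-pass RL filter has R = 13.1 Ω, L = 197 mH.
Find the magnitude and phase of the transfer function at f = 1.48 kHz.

Step 1 — Angular frequency: ω = 2π·1480 = 9299 rad/s.
Step 2 — Transfer function: H(jω) = jωL/(R + jωL).
Step 3 — Numerator jωL = j·1832; denominator R + jωL = 13.1 + j1832.
Step 4 — H = 0.9999 + j0.007151.
Step 5 — Magnitude: |H| = 1 (-0.0 dB); phase: φ = 0.4°.

|H| = 1 (-0.0 dB), φ = 0.4°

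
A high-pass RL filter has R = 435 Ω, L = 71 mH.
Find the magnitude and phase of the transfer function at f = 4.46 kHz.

Step 1 — Angular frequency: ω = 2π·4460 = 2.802e+04 rad/s.
Step 2 — Transfer function: H(jω) = jωL/(R + jωL).
Step 3 — Numerator jωL = j·1990; denominator R + jωL = 435 + j1990.
Step 4 — H = 0.9544 + j0.2087.
Step 5 — Magnitude: |H| = 0.9769 (-0.2 dB); phase: φ = 12.3°.

|H| = 0.9769 (-0.2 dB), φ = 12.3°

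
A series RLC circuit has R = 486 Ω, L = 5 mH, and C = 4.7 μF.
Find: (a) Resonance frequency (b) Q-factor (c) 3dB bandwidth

Step 1 — Resonance: ω₀ = 1/√(LC) = 1/√(0.005·4.7e-06) = 6523 rad/s.
Step 2 — f₀ = ω₀/(2π) = 1038 Hz.
Step 3 — Series Q: Q = ω₀L/R = 6523·0.005/486 = 0.06711.
Step 4 — Bandwidth: Δω = ω₀/Q = 9.72e+04 rad/s; BW = Δω/(2π) = 1.547e+04 Hz.

(a) f₀ = 1038 Hz  (b) Q = 0.06711  (c) BW = 1.547e+04 Hz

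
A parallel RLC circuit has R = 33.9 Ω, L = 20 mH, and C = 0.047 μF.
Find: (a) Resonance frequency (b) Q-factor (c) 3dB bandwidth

Step 1 — Resonance: ω₀ = 1/√(LC) = 1/√(0.02·4.7e-08) = 3.262e+04 rad/s.
Step 2 — f₀ = ω₀/(2π) = 5191 Hz.
Step 3 — Parallel Q: Q = R/(ω₀L) = 33.9/(3.262e+04·0.02) = 0.05197.
Step 4 — Bandwidth: Δω = ω₀/Q = 6.276e+05 rad/s; BW = Δω/(2π) = 9.989e+04 Hz.

(a) f₀ = 5191 Hz  (b) Q = 0.05197  (c) BW = 9.989e+04 Hz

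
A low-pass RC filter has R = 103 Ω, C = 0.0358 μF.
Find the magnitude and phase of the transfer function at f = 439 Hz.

Step 1 — Angular frequency: ω = 2π·439 = 2758 rad/s.
Step 2 — Transfer function: H(jω) = 1/(1 + jωRC).
Step 3 — Denominator: 1 + jωRC = 1 + j·2758·103·3.58e-08 = 1 + j0.01017.
Step 4 — H = 0.9999 - j0.01017.
Step 5 — Magnitude: |H| = 0.9999 (-0.0 dB); phase: φ = -0.6°.

|H| = 0.9999 (-0.0 dB), φ = -0.6°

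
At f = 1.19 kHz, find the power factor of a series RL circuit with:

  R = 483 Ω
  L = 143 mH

Step 1 — Angular frequency: ω = 2π·f = 2π·1190 = 7477 rad/s.
Step 2 — Component impedances:
  R: Z = R = 483 Ω
  L: Z = jωL = j·7477·0.143 = 0 + j1069 Ω
Step 3 — Series combination: Z_total = R + L = 483 + j1069 Ω = 1173∠65.7° Ω.
Step 4 — Power factor: PF = cos(φ) = Re(Z)/|Z| = 483/1173.2 = 0.4117.
Step 5 — Type: Im(Z) = 1069 ⇒ lagging (phase φ = 65.7°).

PF = 0.4117 (lagging, φ = 65.7°)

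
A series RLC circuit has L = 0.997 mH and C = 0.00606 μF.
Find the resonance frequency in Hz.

Step 1 — Resonance condition Im(Z)=0 gives ω₀ = 1/√(LC).
Step 2 — ω₀ = 1/√(0.000997·6.06e-09) = 4.068e+05 rad/s.
Step 3 — f₀ = ω₀/(2π) = 6.475e+04 Hz.

f₀ = 6.475e+04 Hz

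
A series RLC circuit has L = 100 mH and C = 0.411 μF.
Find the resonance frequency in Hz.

Step 1 — Resonance condition Im(Z)=0 gives ω₀ = 1/√(LC).
Step 2 — ω₀ = 1/√(0.1·4.11e-07) = 4933 rad/s.
Step 3 — f₀ = ω₀/(2π) = 785.1 Hz.

f₀ = 785.1 Hz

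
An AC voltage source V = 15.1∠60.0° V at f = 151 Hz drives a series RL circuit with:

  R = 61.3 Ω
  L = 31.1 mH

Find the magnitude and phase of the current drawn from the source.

Step 1 — Angular frequency: ω = 2π·f = 2π·151 = 948.8 rad/s.
Step 2 — Component impedances:
  R: Z = R = 61.3 Ω
  L: Z = jωL = j·948.8·0.0311 = 0 + j29.51 Ω
Step 3 — Series combination: Z_total = R + L = 61.3 + j29.51 Ω = 68.03∠25.7° Ω.
Step 4 — Source phasor: V = 15.1∠60.0° V = 7.55 + j13.08 V.
Step 5 — Ohm's law: I = V / Z_total = (7.55 + j13.08) / (61.3 + j29.51) = 0.1834 + j0.1251 A.
Step 6 — Convert to polar: |I| = 0.222 A, ∠I = 34.3°.

I = 0.222∠34.3° A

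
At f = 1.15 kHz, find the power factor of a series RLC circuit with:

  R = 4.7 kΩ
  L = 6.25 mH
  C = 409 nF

Step 1 — Angular frequency: ω = 2π·f = 2π·1150 = 7226 rad/s.
Step 2 — Component impedances:
  R: Z = R = 4700 Ω
  L: Z = jωL = j·7226·0.00625 = 0 + j45.16 Ω
  C: Z = 1/(jωC) = -j/(ω·C) = 0 - j338.4 Ω
Step 3 — Series combination: Z_total = R + L + C = 4700 - j293.2 Ω = 4709∠-3.6° Ω.
Step 4 — Power factor: PF = cos(φ) = Re(Z)/|Z| = 4700/4709 = 0.9981.
Step 5 — Type: Im(Z) = -293.2 ⇒ leading (phase φ = -3.6°).

PF = 0.9981 (leading, φ = -3.6°)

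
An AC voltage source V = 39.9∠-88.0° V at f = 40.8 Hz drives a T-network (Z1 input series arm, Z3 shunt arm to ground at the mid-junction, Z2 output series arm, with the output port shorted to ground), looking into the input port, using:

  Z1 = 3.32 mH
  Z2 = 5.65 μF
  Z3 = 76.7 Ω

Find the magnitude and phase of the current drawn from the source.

Step 1 — Angular frequency: ω = 2π·f = 2π·40.8 = 256.4 rad/s.
Step 2 — Component impedances:
  Z1: Z = jωL = j·256.4·0.00332 = 0 + j0.8511 Ω
  Z2: Z = 1/(jωC) = -j/(ω·C) = 0 - j690.4 Ω
  Z3: Z = R = 76.7 Ω
Step 3 — With the output port shorted to ground, the output series arm Z2 runs from the junction to ground; the shunt arm Z3 also runs from the junction to ground. They appear in parallel: Z3 || Z2 = 75.76 - j8.417 Ω.
Step 4 — Series with input arm Z1: Z_in = Z1 + (Z3 || Z2) = 75.76 - j7.566 Ω = 76.14∠-5.7° Ω.
Step 5 — Source phasor: V = 39.9∠-88.0° V = 1.392 - j39.88 V.
Step 6 — Ohm's law: I = V / Z_total = (1.392 - j39.88) / (75.76 - j7.566) = 0.07024 - j0.5193 A.
Step 7 — Convert to polar: |I| = 0.524 A, ∠I = -82.3°.

I = 0.524∠-82.3° A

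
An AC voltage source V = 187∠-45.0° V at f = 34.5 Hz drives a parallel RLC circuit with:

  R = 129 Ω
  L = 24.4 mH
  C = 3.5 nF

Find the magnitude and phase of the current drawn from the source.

Step 1 — Angular frequency: ω = 2π·f = 2π·34.5 = 216.8 rad/s.
Step 2 — Component impedances:
  R: Z = R = 129 Ω
  L: Z = jωL = j·216.8·0.0244 = 0 + j5.289 Ω
  C: Z = 1/(jωC) = -j/(ω·C) = 0 - j1.318e+06 Ω
Step 3 — Parallel combination: 1/Z_total = 1/R + 1/L + 1/C; Z_total = 0.2165 + j5.28 Ω = 5.285∠87.7° Ω.
Step 4 — Source phasor: V = 187∠-45.0° V = 132.2 - j132.2 V.
Step 5 — Ohm's law: I = V / Z_total = (132.2 - j132.2) / (0.2165 + j5.28) = -23.97 - j26.02 A.
Step 6 — Convert to polar: |I| = 35.38 A, ∠I = -132.7°.

I = 35.38∠-132.7° A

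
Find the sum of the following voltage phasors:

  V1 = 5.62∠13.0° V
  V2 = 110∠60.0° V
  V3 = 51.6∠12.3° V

Step 1 — Convert each phasor to rectangular form:
  V1 = 5.62·(cos(13.0°) + j·sin(13.0°)) = 5.476 + j1.264 V
  V2 = 110·(cos(60.0°) + j·sin(60.0°)) = 55 + j95.26 V
  V3 = 51.6·(cos(12.3°) + j·sin(12.3°)) = 50.42 + j10.99 V
Step 2 — Sum components: V_total = 110.9 + j107.5 V.
Step 3 — Convert to polar: |V_total| = 154.5 V, ∠V_total = 44.1°.

V_total = 154.5∠44.1° V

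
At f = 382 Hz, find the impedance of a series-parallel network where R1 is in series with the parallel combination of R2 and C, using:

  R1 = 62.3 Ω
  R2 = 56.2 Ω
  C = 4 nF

Step 1 — Angular frequency: ω = 2π·f = 2π·382 = 2400 rad/s.
Step 2 — Component impedances:
  R1: Z = R = 62.3 Ω
  R2: Z = R = 56.2 Ω
  C: Z = 1/(jωC) = -j/(ω·C) = 0 - j1.042e+05 Ω
Step 3 — Parallel branch: R2 || C = 1/(1/R2 + 1/C) = 56.2 - j0.03032 Ω.
Step 4 — Series with R1: Z_total = R1 + (R2 || C) = 118.5 - j0.03032 Ω = 118.5∠-0.0° Ω.

Z = 118.5 - j0.03032 Ω = 118.5∠-0.0° Ω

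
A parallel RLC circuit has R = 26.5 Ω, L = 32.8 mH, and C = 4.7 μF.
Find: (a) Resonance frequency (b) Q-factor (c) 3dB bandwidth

Step 1 — Resonance: ω₀ = 1/√(LC) = 1/√(0.0328·4.7e-06) = 2547 rad/s.
Step 2 — f₀ = ω₀/(2π) = 405.4 Hz.
Step 3 — Parallel Q: Q = R/(ω₀L) = 26.5/(2547·0.0328) = 0.3172.
Step 4 — Bandwidth: Δω = ω₀/Q = 8029 rad/s; BW = Δω/(2π) = 1278 Hz.

(a) f₀ = 405.4 Hz  (b) Q = 0.3172  (c) BW = 1278 Hz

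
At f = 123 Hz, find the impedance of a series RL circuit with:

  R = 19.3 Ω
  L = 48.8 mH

Step 1 — Angular frequency: ω = 2π·f = 2π·123 = 772.8 rad/s.
Step 2 — Component impedances:
  R: Z = R = 19.3 Ω
  L: Z = jωL = j·772.8·0.0488 = 0 + j37.71 Ω
Step 3 — Series combination: Z_total = R + L = 19.3 + j37.71 Ω = 42.37∠62.9° Ω.

Z = 19.3 + j37.71 Ω = 42.37∠62.9° Ω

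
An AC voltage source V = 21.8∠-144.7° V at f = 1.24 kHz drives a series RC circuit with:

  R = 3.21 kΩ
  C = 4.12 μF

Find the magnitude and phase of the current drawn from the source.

Step 1 — Angular frequency: ω = 2π·f = 2π·1240 = 7791 rad/s.
Step 2 — Component impedances:
  R: Z = R = 3210 Ω
  C: Z = 1/(jωC) = -j/(ω·C) = 0 - j31.15 Ω
Step 3 — Series combination: Z_total = R + C = 3210 - j31.15 Ω = 3210∠-0.6° Ω.
Step 4 — Source phasor: V = 21.8∠-144.7° V = -17.79 - j12.6 V.
Step 5 — Ohm's law: I = V / Z_total = (-17.79 - j12.6) / (3210 - j31.15) = -0.005504 - j0.003978 A.
Step 6 — Convert to polar: |I| = 0.006791 A, ∠I = -144.1°.

I = 0.006791∠-144.1° A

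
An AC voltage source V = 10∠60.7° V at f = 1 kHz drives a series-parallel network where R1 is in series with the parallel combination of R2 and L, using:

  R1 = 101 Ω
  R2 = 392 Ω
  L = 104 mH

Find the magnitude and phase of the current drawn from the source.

Step 1 — Angular frequency: ω = 2π·f = 2π·1000 = 6283 rad/s.
Step 2 — Component impedances:
  R1: Z = R = 101 Ω
  R2: Z = R = 392 Ω
  L: Z = jωL = j·6283·0.104 = 0 + j653.5 Ω
Step 3 — Parallel branch: R2 || L = 1/(1/R2 + 1/L) = 288.3 + j172.9 Ω.
Step 4 — Series with R1: Z_total = R1 + (R2 || L) = 389.3 + j172.9 Ω = 425.9∠24.0° Ω.
Step 5 — Source phasor: V = 10∠60.7° V = 4.894 + j8.721 V.
Step 6 — Ohm's law: I = V / Z_total = (4.894 + j8.721) / (389.3 + j172.9) = 0.01881 + j0.01405 A.
Step 7 — Convert to polar: |I| = 0.02348 A, ∠I = 36.7°.

I = 0.02348∠36.7° A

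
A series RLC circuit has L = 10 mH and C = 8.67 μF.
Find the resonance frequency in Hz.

Step 1 — Resonance condition Im(Z)=0 gives ω₀ = 1/√(LC).
Step 2 — ω₀ = 1/√(0.01·8.67e-06) = 3396 rad/s.
Step 3 — f₀ = ω₀/(2π) = 540.5 Hz.

f₀ = 540.5 Hz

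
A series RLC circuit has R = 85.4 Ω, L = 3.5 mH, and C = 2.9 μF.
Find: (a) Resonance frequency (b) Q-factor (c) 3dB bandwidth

Step 1 — Resonance: ω₀ = 1/√(LC) = 1/√(0.0035·2.9e-06) = 9926 rad/s.
Step 2 — f₀ = ω₀/(2π) = 1580 Hz.
Step 3 — Series Q: Q = ω₀L/R = 9926·0.0035/85.4 = 0.4068.
Step 4 — Bandwidth: Δω = ω₀/Q = 2.44e+04 rad/s; BW = Δω/(2π) = 3883 Hz.

(a) f₀ = 1580 Hz  (b) Q = 0.4068  (c) BW = 3883 Hz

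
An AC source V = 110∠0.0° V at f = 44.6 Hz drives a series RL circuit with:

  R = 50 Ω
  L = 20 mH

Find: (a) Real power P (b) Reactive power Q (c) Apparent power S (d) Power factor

Step 1 — Angular frequency: ω = 2π·f = 2π·44.6 = 280.2 rad/s.
Step 2 — Component impedances:
  R: Z = R = 50 Ω
  L: Z = jωL = j·280.2·0.02 = 0 + j5.605 Ω
Step 3 — Series combination: Z_total = R + L = 50 + j5.605 Ω = 50.31∠6.4° Ω.
Step 4 — Source phasor: V = 110∠0.0° V = 110 V.
Step 5 — Current: I = V / Z = 2.173 - j0.2435 A = 2.186∠-6.4° A.
Step 6 — Complex power: S = V·I* = 239 + j26.79 VA.
Step 7 — Real power: P = Re(S) = 239 W.
Step 8 — Reactive power: Q = Im(S) = 26.79 VAR.
Step 9 — Apparent power: |S| = 240.5 VA.
Step 10 — Power factor: PF = P/|S| = 0.9938 (lagging).

(a) P = 239 W  (b) Q = 26.79 VAR  (c) S = 240.5 VA  (d) PF = 0.9938 (lagging)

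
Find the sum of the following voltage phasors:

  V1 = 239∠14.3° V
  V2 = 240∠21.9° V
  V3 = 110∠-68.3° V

Step 1 — Convert each phasor to rectangular form:
  V1 = 239·(cos(14.3°) + j·sin(14.3°)) = 231.6 + j59.03 V
  V2 = 240·(cos(21.9°) + j·sin(21.9°)) = 222.7 + j89.52 V
  V3 = 110·(cos(-68.3°) + j·sin(-68.3°)) = 40.67 - j102.2 V
Step 2 — Sum components: V_total = 494.9 + j46.35 V.
Step 3 — Convert to polar: |V_total| = 497.1 V, ∠V_total = 5.3°.

V_total = 497.1∠5.3° V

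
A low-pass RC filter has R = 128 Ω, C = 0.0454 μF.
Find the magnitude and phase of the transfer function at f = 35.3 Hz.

Step 1 — Angular frequency: ω = 2π·35.3 = 221.8 rad/s.
Step 2 — Transfer function: H(jω) = 1/(1 + jωRC).
Step 3 — Denominator: 1 + jωRC = 1 + j·221.8·128·4.54e-08 = 1 + j0.001289.
Step 4 — H = 1 - j0.001289.
Step 5 — Magnitude: |H| = 1 (-0.0 dB); phase: φ = -0.1°.

|H| = 1 (-0.0 dB), φ = -0.1°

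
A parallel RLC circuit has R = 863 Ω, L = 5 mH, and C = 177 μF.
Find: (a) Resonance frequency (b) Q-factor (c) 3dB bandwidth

Step 1 — Resonance: ω₀ = 1/√(LC) = 1/√(0.005·0.000177) = 1063 rad/s.
Step 2 — f₀ = ω₀/(2π) = 169.2 Hz.
Step 3 — Parallel Q: Q = R/(ω₀L) = 863/(1063·0.005) = 162.4.
Step 4 — Bandwidth: Δω = ω₀/Q = 6.547 rad/s; BW = Δω/(2π) = 1.042 Hz.

(a) f₀ = 169.2 Hz  (b) Q = 162.4  (c) BW = 1.042 Hz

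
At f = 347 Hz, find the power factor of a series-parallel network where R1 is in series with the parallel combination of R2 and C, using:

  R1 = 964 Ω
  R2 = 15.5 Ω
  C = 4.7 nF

Step 1 — Angular frequency: ω = 2π·f = 2π·347 = 2180 rad/s.
Step 2 — Component impedances:
  R1: Z = R = 964 Ω
  R2: Z = R = 15.5 Ω
  C: Z = 1/(jωC) = -j/(ω·C) = 0 - j9.759e+04 Ω
Step 3 — Parallel branch: R2 || C = 1/(1/R2 + 1/C) = 15.5 - j0.002462 Ω.
Step 4 — Series with R1: Z_total = R1 + (R2 || C) = 979.5 - j0.002462 Ω = 979.5∠-0.0° Ω.
Step 5 — Power factor: PF = cos(φ) = Re(Z)/|Z| = 979.5/979.5 = 1.
Step 6 — Type: Im(Z) = -0.002462 ⇒ leading (phase φ = -0.0°).

PF = 1 (leading, φ = -0.0°)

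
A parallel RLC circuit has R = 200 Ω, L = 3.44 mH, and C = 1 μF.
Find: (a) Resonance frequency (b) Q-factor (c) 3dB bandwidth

Step 1 — Resonance: ω₀ = 1/√(LC) = 1/√(0.00344·1e-06) = 1.705e+04 rad/s.
Step 2 — f₀ = ω₀/(2π) = 2714 Hz.
Step 3 — Parallel Q: Q = R/(ω₀L) = 200/(1.705e+04·0.00344) = 3.41.
Step 4 — Bandwidth: Δω = ω₀/Q = 5000 rad/s; BW = Δω/(2π) = 795.8 Hz.

(a) f₀ = 2714 Hz  (b) Q = 3.41  (c) BW = 795.8 Hz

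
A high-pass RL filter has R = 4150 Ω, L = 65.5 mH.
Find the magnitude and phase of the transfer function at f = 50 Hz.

Step 1 — Angular frequency: ω = 2π·50 = 314.2 rad/s.
Step 2 — Transfer function: H(jω) = jωL/(R + jωL).
Step 3 — Numerator jωL = j·20.58; denominator R + jωL = 4150 + j20.58.
Step 4 — H = 2.459e-05 + j0.004958.
Step 5 — Magnitude: |H| = 0.004958 (-46.1 dB); phase: φ = 89.7°.

|H| = 0.004958 (-46.1 dB), φ = 89.7°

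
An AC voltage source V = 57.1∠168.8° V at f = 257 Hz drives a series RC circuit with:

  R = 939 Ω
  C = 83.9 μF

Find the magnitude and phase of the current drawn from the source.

Step 1 — Angular frequency: ω = 2π·f = 2π·257 = 1615 rad/s.
Step 2 — Component impedances:
  R: Z = R = 939 Ω
  C: Z = 1/(jωC) = -j/(ω·C) = 0 - j7.381 Ω
Step 3 — Series combination: Z_total = R + C = 939 - j7.381 Ω = 939∠-0.5° Ω.
Step 4 — Source phasor: V = 57.1∠168.8° V = -56.01 + j11.09 V.
Step 5 — Ohm's law: I = V / Z_total = (-56.01 + j11.09) / (939 - j7.381) = -0.05974 + j0.01134 A.
Step 6 — Convert to polar: |I| = 0.06081 A, ∠I = 169.3°.

I = 0.06081∠169.3° A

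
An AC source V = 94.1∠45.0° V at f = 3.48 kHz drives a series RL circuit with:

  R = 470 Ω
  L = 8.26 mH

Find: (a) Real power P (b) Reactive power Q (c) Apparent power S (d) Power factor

Step 1 — Angular frequency: ω = 2π·f = 2π·3480 = 2.187e+04 rad/s.
Step 2 — Component impedances:
  R: Z = R = 470 Ω
  L: Z = jωL = j·2.187e+04·0.00826 = 0 + j180.6 Ω
Step 3 — Series combination: Z_total = R + L = 470 + j180.6 Ω = 503.5∠21.0° Ω.
Step 4 — Source phasor: V = 94.1∠45.0° V = 66.54 + j66.54 V.
Step 5 — Current: I = V / Z = 0.1708 + j0.07595 A = 0.1869∠24.0° A.
Step 6 — Complex power: S = V·I* = 16.42 + j6.308 VA.
Step 7 — Real power: P = Re(S) = 16.42 W.
Step 8 — Reactive power: Q = Im(S) = 6.308 VAR.
Step 9 — Apparent power: |S| = 17.59 VA.
Step 10 — Power factor: PF = P/|S| = 0.9335 (lagging).

(a) P = 16.42 W  (b) Q = 6.308 VAR  (c) S = 17.59 VA  (d) PF = 0.9335 (lagging)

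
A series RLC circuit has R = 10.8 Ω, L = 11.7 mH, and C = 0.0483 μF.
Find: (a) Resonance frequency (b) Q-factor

Step 1 — Resonance condition Im(Z)=0 gives ω₀ = 1/√(LC).
Step 2 — ω₀ = 1/√(0.0117·4.83e-08) = 4.207e+04 rad/s.
Step 3 — f₀ = ω₀/(2π) = 6695 Hz.
Step 4 — Series Q: Q = ω₀L/R = 4.207e+04·0.0117/10.8 = 45.57.

(a) f₀ = 6695 Hz  (b) Q = 45.57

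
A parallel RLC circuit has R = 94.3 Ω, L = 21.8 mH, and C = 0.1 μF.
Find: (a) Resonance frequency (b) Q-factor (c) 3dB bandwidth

Step 1 — Resonance: ω₀ = 1/√(LC) = 1/√(0.0218·1e-07) = 2.142e+04 rad/s.
Step 2 — f₀ = ω₀/(2π) = 3409 Hz.
Step 3 — Parallel Q: Q = R/(ω₀L) = 94.3/(2.142e+04·0.0218) = 0.202.
Step 4 — Bandwidth: Δω = ω₀/Q = 1.06e+05 rad/s; BW = Δω/(2π) = 1.688e+04 Hz.

(a) f₀ = 3409 Hz  (b) Q = 0.202  (c) BW = 1.688e+04 Hz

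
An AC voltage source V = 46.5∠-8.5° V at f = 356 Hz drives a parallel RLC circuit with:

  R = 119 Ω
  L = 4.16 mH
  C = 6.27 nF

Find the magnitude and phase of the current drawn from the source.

Step 1 — Angular frequency: ω = 2π·f = 2π·356 = 2237 rad/s.
Step 2 — Component impedances:
  R: Z = R = 119 Ω
  L: Z = jωL = j·2237·0.00416 = 0 + j9.305 Ω
  C: Z = 1/(jωC) = -j/(ω·C) = 0 - j7.13e+04 Ω
Step 3 — Parallel combination: 1/Z_total = 1/R + 1/L + 1/C; Z_total = 0.7234 + j9.25 Ω = 9.278∠85.5° Ω.
Step 4 — Source phasor: V = 46.5∠-8.5° V = 45.99 - j6.873 V.
Step 5 — Ohm's law: I = V / Z_total = (45.99 - j6.873) / (0.7234 + j9.25) = -0.3521 - j4.999 A.
Step 6 — Convert to polar: |I| = 5.012 A, ∠I = -94.0°.

I = 5.012∠-94.0° A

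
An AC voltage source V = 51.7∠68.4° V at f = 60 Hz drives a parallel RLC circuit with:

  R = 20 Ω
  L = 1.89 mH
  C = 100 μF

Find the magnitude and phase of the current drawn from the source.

Step 1 — Angular frequency: ω = 2π·f = 2π·60 = 377 rad/s.
Step 2 — Component impedances:
  R: Z = R = 20 Ω
  L: Z = jωL = j·377·0.00189 = 0 + j0.7125 Ω
  C: Z = 1/(jωC) = -j/(ω·C) = 0 - j26.53 Ω
Step 3 — Parallel combination: 1/Z_total = 1/R + 1/L + 1/C; Z_total = 0.02677 + j0.7312 Ω = 0.7317∠87.9° Ω.
Step 4 — Source phasor: V = 51.7∠68.4° V = 19.03 + j48.07 V.
Step 5 — Ohm's law: I = V / Z_total = (19.03 + j48.07) / (0.02677 + j0.7312) = 66.6 - j23.59 A.
Step 6 — Convert to polar: |I| = 70.66 A, ∠I = -19.5°.

I = 70.66∠-19.5° A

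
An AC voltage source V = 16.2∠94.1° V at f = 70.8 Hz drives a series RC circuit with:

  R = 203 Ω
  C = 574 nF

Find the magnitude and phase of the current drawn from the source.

Step 1 — Angular frequency: ω = 2π·f = 2π·70.8 = 444.8 rad/s.
Step 2 — Component impedances:
  R: Z = R = 203 Ω
  C: Z = 1/(jωC) = -j/(ω·C) = 0 - j3916 Ω
Step 3 — Series combination: Z_total = R + C = 203 - j3916 Ω = 3922∠-87.0° Ω.
Step 4 — Source phasor: V = 16.2∠94.1° V = -1.158 + j16.16 V.
Step 5 — Ohm's law: I = V / Z_total = (-1.158 + j16.16) / (203 - j3916) = -0.00413 - j8.167e-05 A.
Step 6 — Convert to polar: |I| = 0.004131 A, ∠I = -178.9°.

I = 0.004131∠-178.9° A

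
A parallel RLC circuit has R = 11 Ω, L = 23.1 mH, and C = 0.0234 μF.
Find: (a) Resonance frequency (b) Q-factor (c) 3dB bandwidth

Step 1 — Resonance: ω₀ = 1/√(LC) = 1/√(0.0231·2.34e-08) = 4.301e+04 rad/s.
Step 2 — f₀ = ω₀/(2π) = 6846 Hz.
Step 3 — Parallel Q: Q = R/(ω₀L) = 11/(4.301e+04·0.0231) = 0.01107.
Step 4 — Bandwidth: Δω = ω₀/Q = 3.885e+06 rad/s; BW = Δω/(2π) = 6.183e+05 Hz.

(a) f₀ = 6846 Hz  (b) Q = 0.01107  (c) BW = 6.183e+05 Hz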